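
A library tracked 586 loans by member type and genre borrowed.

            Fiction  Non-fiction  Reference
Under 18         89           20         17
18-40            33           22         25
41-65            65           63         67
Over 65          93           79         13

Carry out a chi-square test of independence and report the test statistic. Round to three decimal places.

Row totals: 126, 80, 195, 185. Column totals: 280, 184, 122. Grand total N = 586.
Expected counts (row total × column total / N):
  Under 18, Fiction: 126×280/586 = 60.2048
  Under 18, Non-fiction: 126×184/586 = 39.5631
  Under 18, Reference: 126×122/586 = 26.2321
  18-40, Fiction: 80×280/586 = 38.2253
  18-40, Non-fiction: 80×184/586 = 25.1195
  18-40, Reference: 80×122/586 = 16.6553
  41-65, Fiction: 195×280/586 = 93.1741
  41-65, Non-fiction: 195×184/586 = 61.2287
  41-65, Reference: 195×122/586 = 40.5973
  Over 65, Fiction: 185×280/586 = 88.3959
  Over 65, Non-fiction: 185×184/586 = 58.0887
  Over 65, Reference: 185×122/586 = 38.5154
Contributions (O − E)²/E:
  (89 − 60.2048)²/60.2048 = 13.7724
  (20 − 39.5631)²/39.5631 = 9.6735
  (17 − 26.2321)²/26.2321 = 3.2491
  (33 − 38.2253)²/38.2253 = 0.7143
  (22 − 25.1195)²/25.1195 = 0.3874
  (25 − 16.6553)²/16.6553 = 4.1809
  (65 − 93.1741)²/93.1741 = 8.5193
  (63 − 61.2287)²/61.2287 = 0.0512
  (67 − 40.5973)²/40.5973 = 17.1712
  (93 − 88.3959)²/88.3959 = 0.2398
  (79 − 58.0887)²/58.0887 = 7.5278
  (13 − 38.5154)²/38.5154 = 16.9033
χ² = 13.7724 + 9.6735 + 3.2491 + 0.7143 + 0.3874 + 4.1809 + 8.5193 + 0.0512 + 17.1712 + 0.2398 + 7.5278 + 16.9033 = 82.390

82.390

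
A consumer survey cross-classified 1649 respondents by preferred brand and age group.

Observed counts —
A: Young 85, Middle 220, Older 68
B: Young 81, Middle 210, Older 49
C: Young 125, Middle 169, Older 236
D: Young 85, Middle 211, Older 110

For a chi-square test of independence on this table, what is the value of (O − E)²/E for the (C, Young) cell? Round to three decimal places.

0.143

Row total (C) = 530; column total (Young) = 376; N = 1649.
Expected count E = 530 × 376 / 1649 = 120.8490.
Contribution = (O − E)²/E = (125 − 120.8490)² / 120.8490 = 0.143.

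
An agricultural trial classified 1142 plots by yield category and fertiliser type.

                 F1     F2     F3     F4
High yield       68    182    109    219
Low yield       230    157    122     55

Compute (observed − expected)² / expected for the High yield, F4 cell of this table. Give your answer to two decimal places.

Row total (High yield) = 578; column total (F4) = 274; N = 1142.
Expected count E = 578 × 274 / 1142 = 138.680.
Contribution = (O − E)²/E = (219 − 138.680)² / 138.680 = 46.52.

46.52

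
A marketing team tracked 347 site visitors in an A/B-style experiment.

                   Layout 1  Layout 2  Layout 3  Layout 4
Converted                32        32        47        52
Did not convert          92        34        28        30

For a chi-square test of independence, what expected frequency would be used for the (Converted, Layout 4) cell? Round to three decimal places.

38.519

Row total (Converted) = 163; column total (Layout 4) = 82; grand total N = 347.
Expected count = (row total × column total) / N = 163 × 82 / 347 = 38.519.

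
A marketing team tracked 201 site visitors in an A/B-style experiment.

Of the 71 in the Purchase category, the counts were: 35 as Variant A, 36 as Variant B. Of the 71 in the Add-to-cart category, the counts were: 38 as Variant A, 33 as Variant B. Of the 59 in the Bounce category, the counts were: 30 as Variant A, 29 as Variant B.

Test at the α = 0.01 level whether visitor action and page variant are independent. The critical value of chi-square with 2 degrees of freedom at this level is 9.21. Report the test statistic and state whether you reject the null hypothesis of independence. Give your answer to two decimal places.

0.26; fail to reject H₀

Row totals: 71, 71, 59. Column totals: 103, 98. Grand total N = 201.
Expected counts (row total × column total / N):
  Purchase, Variant A: 71×103/201 = 36.383
  Purchase, Variant B: 71×98/201 = 34.617
  Add-to-cart, Variant A: 71×103/201 = 36.383
  Add-to-cart, Variant B: 71×98/201 = 34.617
  Bounce, Variant A: 59×103/201 = 30.234
  Bounce, Variant B: 59×98/201 = 28.766
Contributions (O − E)²/E:
  (35 − 36.383)²/36.383 = 0.0526
  (36 − 34.617)²/34.617 = 0.0553
  (38 − 36.383)²/36.383 = 0.0719
  (33 − 34.617)²/34.617 = 0.0755
  (30 − 30.234)²/30.234 = 0.0018
  (29 − 28.766)²/28.766 = 0.0019
χ² = 0.0526 + 0.0553 + 0.0719 + 0.0755 + 0.0018 + 0.0019 = 0.26
df = (3−1)(2−1) = 2. Since 0.26 < 9.21, fail to reject the null hypothesis of independence at α = 0.01.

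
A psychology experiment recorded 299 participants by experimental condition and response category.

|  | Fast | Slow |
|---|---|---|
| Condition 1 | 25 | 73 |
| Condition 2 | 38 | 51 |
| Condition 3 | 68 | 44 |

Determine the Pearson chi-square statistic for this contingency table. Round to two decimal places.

26.38

Row totals: 98, 89, 112. Column totals: 131, 168. Grand total N = 299.
Expected counts (row total × column total / N):
  Condition 1, Fast: 98×131/299 = 42.936
  Condition 1, Slow: 98×168/299 = 55.064
  Condition 2, Fast: 89×131/299 = 38.993
  Condition 2, Slow: 89×168/299 = 50.007
  Condition 3, Fast: 112×131/299 = 49.070
  Condition 3, Slow: 112×168/299 = 62.930
Contributions (O − E)²/E:
  (25 − 42.936)²/42.936 = 7.4925
  (73 − 55.064)²/55.064 = 5.8423
  (38 − 38.993)²/38.993 = 0.0253
  (51 − 50.007)²/50.007 = 0.0197
  (68 − 49.070)²/49.070 = 7.3027
  (44 − 62.930)²/62.930 = 5.6943
χ² = 7.4925 + 5.8423 + 0.0253 + 0.0197 + 7.3027 + 5.6943 = 26.38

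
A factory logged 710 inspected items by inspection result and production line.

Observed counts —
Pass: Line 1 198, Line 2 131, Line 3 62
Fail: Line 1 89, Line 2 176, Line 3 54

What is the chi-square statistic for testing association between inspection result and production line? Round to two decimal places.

41.67

Row totals: 391, 319. Column totals: 287, 307, 116. Grand total N = 710.
Expected counts (row total × column total / N):
  Pass, Line 1: 391×287/710 = 158.052
  Pass, Line 2: 391×307/710 = 169.066
  Pass, Line 3: 391×116/710 = 63.882
  Fail, Line 1: 319×287/710 = 128.948
  Fail, Line 2: 319×307/710 = 137.934
  Fail, Line 3: 319×116/710 = 52.118
Contributions (O − E)²/E:
  (198 − 158.052)²/158.052 = 10.0969
  (131 − 169.066)²/169.066 = 8.5707
  (62 − 63.882)²/63.882 = 0.0554
  (89 − 128.948)²/128.948 = 12.3759
  (176 − 137.934)²/137.934 = 10.5052
  (54 − 52.118)²/52.118 = 0.0680
χ² = 10.0969 + 8.5707 + 0.0554 + 12.3759 + 10.5052 + 0.0680 = 41.67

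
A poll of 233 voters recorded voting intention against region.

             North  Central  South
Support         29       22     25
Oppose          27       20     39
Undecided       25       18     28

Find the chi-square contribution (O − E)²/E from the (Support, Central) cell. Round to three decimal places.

Row total (Support) = 76; column total (Central) = 60; N = 233.
Expected count E = 76 × 60 / 233 = 19.5708.
Contribution = (O − E)²/E = (22 − 19.5708)² / 19.5708 = 0.302.

0.302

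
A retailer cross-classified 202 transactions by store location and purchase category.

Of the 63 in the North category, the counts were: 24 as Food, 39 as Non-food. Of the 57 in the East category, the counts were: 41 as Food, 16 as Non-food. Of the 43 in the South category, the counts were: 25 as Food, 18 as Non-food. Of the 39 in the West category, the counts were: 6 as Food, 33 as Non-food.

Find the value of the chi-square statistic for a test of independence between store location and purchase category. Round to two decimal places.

Row totals: 63, 57, 43, 39. Column totals: 96, 106. Grand total N = 202.
Expected counts (row total × column total / N):
  North, Food: 63×96/202 = 29.941
  North, Non-food: 63×106/202 = 33.059
  East, Food: 57×96/202 = 27.089
  East, Non-food: 57×106/202 = 29.911
  South, Food: 43×96/202 = 20.436
  South, Non-food: 43×106/202 = 22.564
  West, Food: 39×96/202 = 18.535
  West, Non-food: 39×106/202 = 20.465
Contributions (O − E)²/E:
  (24 − 29.941)²/29.941 = 1.1788
  (39 − 33.059)²/33.059 = 1.0677
  (41 − 27.089)²/27.089 = 7.1437
  (16 − 29.911)²/29.911 = 6.4697
  (25 − 20.436)²/20.436 = 1.0193
  (18 − 22.564)²/22.564 = 0.9232
  (6 − 18.535)²/18.535 = 8.4773
  (33 − 20.465)²/20.465 = 7.6778
χ² = 1.1788 + 1.0677 + 7.1437 + 6.4697 + 1.0193 + 0.9232 + 8.4773 + 7.6778 = 33.96

33.96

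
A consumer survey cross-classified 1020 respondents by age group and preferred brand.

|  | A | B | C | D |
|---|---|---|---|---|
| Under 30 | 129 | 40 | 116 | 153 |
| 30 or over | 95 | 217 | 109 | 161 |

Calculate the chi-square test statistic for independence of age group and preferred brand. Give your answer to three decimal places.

109.335

Row totals: 438, 582. Column totals: 224, 257, 225, 314. Grand total N = 1020.
Expected counts (row total × column total / N):
  Under 30, A: 438×224/1020 = 96.1882
  Under 30, B: 438×257/1020 = 110.3588
  Under 30, C: 438×225/1020 = 96.6176
  Under 30, D: 438×314/1020 = 134.8353
  30 or over, A: 582×224/1020 = 127.8118
  30 or over, B: 582×257/1020 = 146.6412
  30 or over, C: 582×225/1020 = 128.3824
  30 or over, D: 582×314/1020 = 179.1647
Contributions (O − E)²/E:
  (129 − 96.1882)²/96.1882 = 11.1928
  (40 − 110.3588)²/110.3588 = 44.8570
  (116 − 96.6176)²/96.6176 = 3.8883
  (153 − 134.8353)²/134.8353 = 2.4471
  (95 − 127.8118)²/127.8118 = 8.4234
  (217 − 146.6412)²/146.6412 = 33.7583
  (109 − 128.3824)²/128.3824 = 2.9262
  (161 − 179.1647)²/179.1647 = 1.8416
χ² = 11.1928 + 44.8570 + 3.8883 + 2.4471 + 8.4234 + 33.7583 + 2.9262 + 1.8416 = 109.335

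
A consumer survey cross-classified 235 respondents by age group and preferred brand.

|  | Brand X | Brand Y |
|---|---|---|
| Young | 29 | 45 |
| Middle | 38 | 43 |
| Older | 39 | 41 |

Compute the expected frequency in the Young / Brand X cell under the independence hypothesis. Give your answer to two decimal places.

Row total (Young) = 74; column total (Brand X) = 106; grand total N = 235.
Expected count = (row total × column total) / N = 74 × 106 / 235 = 33.38.

33.38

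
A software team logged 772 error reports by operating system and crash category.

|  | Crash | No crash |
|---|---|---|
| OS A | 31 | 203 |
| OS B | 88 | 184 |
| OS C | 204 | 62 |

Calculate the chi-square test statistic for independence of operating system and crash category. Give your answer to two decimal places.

221.45

Row totals: 234, 272, 266. Column totals: 323, 449. Grand total N = 772.
Expected counts (row total × column total / N):
  OS A, Crash: 234×323/772 = 97.9041
  OS A, No crash: 234×449/772 = 136.0959
  OS B, Crash: 272×323/772 = 113.8031
  OS B, No crash: 272×449/772 = 158.1969
  OS C, Crash: 266×323/772 = 111.2927
  OS C, No crash: 266×449/772 = 154.7073
Contributions (O − E)²/E:
  (31 − 97.9041)²/97.9041 = 45.7198
  (203 − 136.0959)²/136.0959 = 32.8897
  (88 − 113.8031)²/113.8031 = 5.8505
  (184 − 158.1969)²/158.1969 = 4.2087
  (204 − 111.2927)²/111.2927 = 77.2256
  (62 − 154.7073)²/154.7073 = 55.5542
χ² = 45.7198 + 32.8897 + 5.8505 + 4.2087 + 77.2256 + 55.5542 = 221.45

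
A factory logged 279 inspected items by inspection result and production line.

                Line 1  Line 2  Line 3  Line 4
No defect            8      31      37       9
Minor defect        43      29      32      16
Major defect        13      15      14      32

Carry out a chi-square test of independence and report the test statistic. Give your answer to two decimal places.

55.41

Row totals: 85, 120, 74. Column totals: 64, 75, 83, 57. Grand total N = 279.
Expected counts (row total × column total / N):
  No defect, Line 1: 85×64/279 = 19.4982
  No defect, Line 2: 85×75/279 = 22.8495
  No defect, Line 3: 85×83/279 = 25.2867
  No defect, Line 4: 85×57/279 = 17.3656
  Minor defect, Line 1: 120×64/279 = 27.5269
  Minor defect, Line 2: 120×75/279 = 32.2581
  Minor defect, Line 3: 120×83/279 = 35.6989
  Minor defect, Line 4: 120×57/279 = 24.5161
  Major defect, Line 1: 74×64/279 = 16.9749
  Major defect, Line 2: 74×75/279 = 19.8925
  Major defect, Line 3: 74×83/279 = 22.0143
  Major defect, Line 4: 74×57/279 = 15.1183
Contributions (O − E)²/E:
  (8 − 19.4982)²/19.4982 = 6.7806
  (31 − 22.8495)²/22.8495 = 2.9073
  (37 − 25.2867)²/25.2867 = 5.4258
  (9 − 17.3656)²/17.3656 = 4.0300
  (43 − 27.5269)²/27.5269 = 8.6976
  (29 − 32.2581)²/32.2581 = 0.3291
  (32 − 35.6989)²/35.6989 = 0.3833
  (16 − 24.5161)²/24.5161 = 2.9582
  (13 − 16.9749)²/16.9749 = 0.9308
  (15 − 19.8925)²/19.8925 = 1.2033
  (14 − 22.0143)²/22.0143 = 2.9176
  (32 − 15.1183)²/15.1183 = 18.8508
χ² = 6.7806 + 2.9073 + 5.4258 + 4.0300 + 8.6976 + 0.3291 + 0.3833 + 2.9582 + 0.9308 + 1.2033 + 2.9176 + 18.8508 = 55.41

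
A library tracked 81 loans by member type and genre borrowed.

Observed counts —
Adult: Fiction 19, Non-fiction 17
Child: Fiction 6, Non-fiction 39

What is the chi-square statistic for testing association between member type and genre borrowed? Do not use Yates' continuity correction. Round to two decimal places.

Row totals: 36, 45. Column totals: 25, 56. Grand total N = 81.
Expected counts (row total × column total / N):
  Adult, Fiction: 36×25/81 = 11.111
  Adult, Non-fiction: 36×56/81 = 24.889
  Child, Fiction: 45×25/81 = 13.889
  Child, Non-fiction: 45×56/81 = 31.111
Contributions (O − E)²/E:
  (19 − 11.111)²/11.111 = 5.6013
  (17 − 24.889)²/24.889 = 2.5006
  (6 − 13.889)²/13.889 = 4.4810
  (39 − 31.111)²/31.111 = 2.0005
χ² = 5.6013 + 2.5006 + 4.4810 + 2.0005 = 14.58

14.58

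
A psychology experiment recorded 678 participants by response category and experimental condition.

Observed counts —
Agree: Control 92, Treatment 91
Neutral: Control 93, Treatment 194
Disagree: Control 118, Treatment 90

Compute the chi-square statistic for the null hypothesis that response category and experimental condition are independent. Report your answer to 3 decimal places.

32.033

Row totals: 183, 287, 208. Column totals: 303, 375. Grand total N = 678.
Expected counts (row total × column total / N):
  Agree, Control: 183×303/678 = 81.7832
  Agree, Treatment: 183×375/678 = 101.2168
  Neutral, Control: 287×303/678 = 128.2611
  Neutral, Treatment: 287×375/678 = 158.7389
  Disagree, Control: 208×303/678 = 92.9558
  Disagree, Treatment: 208×375/678 = 115.0442
Contributions (O − E)²/E:
  (92 − 81.7832)²/81.7832 = 1.2763
  (91 − 101.2168)²/101.2168 = 1.0313
  (93 − 128.2611)²/128.2611 = 9.6939
  (194 − 158.7389)²/158.7389 = 7.8326
  (118 − 92.9558)²/92.9558 = 6.7474
  (90 − 115.0442)²/115.0442 = 5.4519
χ² = 1.2763 + 1.0313 + 9.6939 + 7.8326 + 6.7474 + 5.4519 = 32.033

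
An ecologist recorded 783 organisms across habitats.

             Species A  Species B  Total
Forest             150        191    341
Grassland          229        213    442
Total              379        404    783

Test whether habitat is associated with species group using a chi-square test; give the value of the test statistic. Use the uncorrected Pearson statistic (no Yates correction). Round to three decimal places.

Grand total N = 783.
Expected counts (row total × column total / N):
  Forest, Species A: 341×379/783 = 165.0562
  Forest, Species B: 341×404/783 = 175.9438
  Grassland, Species A: 442×379/783 = 213.9438
  Grassland, Species B: 442×404/783 = 228.0562
Contributions (O − E)²/E:
  (150 − 165.0562)²/165.0562 = 1.3734
  (191 − 175.9438)²/175.9438 = 1.2884
  (229 − 213.9438)²/213.9438 = 1.0596
  (213 − 228.0562)²/228.0562 = 0.9940
χ² = 1.3734 + 1.2884 + 1.0596 + 0.9940 = 4.715

4.715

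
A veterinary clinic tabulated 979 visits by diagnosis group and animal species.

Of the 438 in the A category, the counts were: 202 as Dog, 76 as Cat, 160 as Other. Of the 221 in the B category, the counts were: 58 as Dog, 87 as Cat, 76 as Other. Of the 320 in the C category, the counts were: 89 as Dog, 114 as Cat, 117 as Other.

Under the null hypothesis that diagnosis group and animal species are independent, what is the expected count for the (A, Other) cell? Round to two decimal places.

157.93

Row total (A) = 438; column total (Other) = 353; grand total N = 979.
Expected count = (row total × column total) / N = 438 × 353 / 979 = 157.93.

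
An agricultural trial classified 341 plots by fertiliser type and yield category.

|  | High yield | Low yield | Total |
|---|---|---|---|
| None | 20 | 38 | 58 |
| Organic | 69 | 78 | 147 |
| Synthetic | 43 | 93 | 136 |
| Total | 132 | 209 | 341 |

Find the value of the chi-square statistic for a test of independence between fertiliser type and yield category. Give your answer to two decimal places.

Grand total N = 341.
Expected counts (row total × column total / N):
  None, High yield: 58×132/341 = 22.452
  None, Low yield: 58×209/341 = 35.548
  Organic, High yield: 147×132/341 = 56.903
  Organic, Low yield: 147×209/341 = 90.097
  Synthetic, High yield: 136×132/341 = 52.645
  Synthetic, Low yield: 136×209/341 = 83.355
Contributions (O − E)²/E:
  (20 − 22.452)²/22.452 = 0.2678
  (38 − 35.548)²/35.548 = 0.1691
  (69 − 56.903)²/56.903 = 2.5717
  (78 − 90.097)²/90.097 = 1.6242
  (43 − 52.645)²/52.645 = 1.7670
  (93 − 83.355)²/83.355 = 1.1160
χ² = 0.2678 + 0.1691 + 2.5717 + 1.6242 + 1.7670 + 1.1160 = 7.52

7.52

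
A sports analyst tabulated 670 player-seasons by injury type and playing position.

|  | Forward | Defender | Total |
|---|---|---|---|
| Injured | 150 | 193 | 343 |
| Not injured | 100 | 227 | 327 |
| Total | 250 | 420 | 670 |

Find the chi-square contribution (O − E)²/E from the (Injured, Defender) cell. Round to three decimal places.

Row total (Injured) = 343; column total (Defender) = 420; N = 670.
Expected count E = 343 × 420 / 670 = 215.0149.
Contribution = (O − E)²/E = (193 − 215.0149)² / 215.0149 = 2.254.

2.254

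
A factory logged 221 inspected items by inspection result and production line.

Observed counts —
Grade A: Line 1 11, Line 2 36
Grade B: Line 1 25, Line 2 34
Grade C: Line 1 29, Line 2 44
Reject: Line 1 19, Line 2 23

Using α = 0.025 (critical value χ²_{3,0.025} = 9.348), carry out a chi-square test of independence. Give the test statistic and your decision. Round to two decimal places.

5.75; fail to reject H₀

Row totals: 47, 59, 73, 42. Column totals: 84, 137. Grand total N = 221.
Expected counts (row total × column total / N):
  Grade A, Line 1: 47×84/221 = 17.864
  Grade A, Line 2: 47×137/221 = 29.136
  Grade B, Line 1: 59×84/221 = 22.425
  Grade B, Line 2: 59×137/221 = 36.575
  Grade C, Line 1: 73×84/221 = 27.747
  Grade C, Line 2: 73×137/221 = 45.253
  Reject, Line 1: 42×84/221 = 15.964
  Reject, Line 2: 42×137/221 = 26.036
Contributions (O − E)²/E:
  (11 − 17.864)²/17.864 = 2.6374
  (36 − 29.136)²/29.136 = 1.6171
  (25 − 22.425)²/22.425 = 0.2957
  (34 − 36.575)²/36.575 = 0.1813
  (29 − 27.747)²/27.747 = 0.0566
  (44 − 45.253)²/45.253 = 0.0347
  (19 − 15.964)²/15.964 = 0.5774
  (23 − 26.036)²/26.036 = 0.3540
χ² = 2.6374 + 1.6171 + 0.2957 + 0.1813 + 0.0566 + 0.0347 + 0.5774 + 0.3540 = 5.75
df = (4−1)(2−1) = 3. Since 5.75 < 9.348, fail to reject the null hypothesis of independence at α = 0.025.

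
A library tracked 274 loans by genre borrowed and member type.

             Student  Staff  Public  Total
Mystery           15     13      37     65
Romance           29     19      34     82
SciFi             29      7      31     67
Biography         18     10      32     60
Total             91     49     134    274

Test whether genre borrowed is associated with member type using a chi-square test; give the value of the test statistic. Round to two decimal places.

Grand total N = 274.
Expected counts (row total × column total / N):
  Mystery, Student: 65×91/274 = 21.588
  Mystery, Staff: 65×49/274 = 11.624
  Mystery, Public: 65×134/274 = 31.788
  Romance, Student: 82×91/274 = 27.234
  Romance, Staff: 82×49/274 = 14.664
  Romance, Public: 82×134/274 = 40.102
  SciFi, Student: 67×91/274 = 22.252
  SciFi, Staff: 67×49/274 = 11.982
  SciFi, Public: 67×134/274 = 32.766
  Biography, Student: 60×91/274 = 19.927
  Biography, Staff: 60×49/274 = 10.730
  Biography, Public: 60×134/274 = 29.343
Contributions (O − E)²/E:
  (15 − 21.588)²/21.588 = 2.0105
  (13 − 11.624)²/11.624 = 0.1629
  (37 − 31.788)²/31.788 = 0.8546
  (29 − 27.234)²/27.234 = 0.1145
  (19 − 14.664)²/14.664 = 1.2821
  (34 − 40.102)²/40.102 = 0.9285
  (29 − 22.252)²/22.252 = 2.0464
  (7 − 11.982)²/11.982 = 2.0715
  (31 − 32.766)²/32.766 = 0.0952
  (18 − 19.927)²/19.927 = 0.1863
  (10 − 10.730)²/10.730 = 0.0497
  (32 − 29.343)²/29.343 = 0.2406
χ² = 2.0105 + 0.1629 + 0.8546 + 0.1145 + 1.2821 + 0.9285 + 2.0464 + 2.0715 + 0.0952 + 0.1863 + 0.0497 + 0.2406 = 10.04

10.04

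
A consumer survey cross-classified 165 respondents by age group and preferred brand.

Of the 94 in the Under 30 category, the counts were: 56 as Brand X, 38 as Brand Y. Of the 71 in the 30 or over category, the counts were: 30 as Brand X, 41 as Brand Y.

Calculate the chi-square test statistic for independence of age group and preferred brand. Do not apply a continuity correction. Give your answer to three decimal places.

4.863

Row totals: 94, 71. Column totals: 86, 79. Grand total N = 165.
Expected counts (row total × column total / N):
  Under 30, Brand X: 94×86/165 = 48.9939
  Under 30, Brand Y: 94×79/165 = 45.0061
  30 or over, Brand X: 71×86/165 = 37.0061
  30 or over, Brand Y: 71×79/165 = 33.9939
Contributions (O − E)²/E:
  (56 − 48.9939)²/48.9939 = 1.0019
  (38 − 45.0061)²/45.0061 = 1.0906
  (30 − 37.0061)²/37.0061 = 1.3264
  (41 − 33.9939)²/33.9939 = 1.4439
χ² = 1.0019 + 1.0906 + 1.3264 + 1.4439 = 4.863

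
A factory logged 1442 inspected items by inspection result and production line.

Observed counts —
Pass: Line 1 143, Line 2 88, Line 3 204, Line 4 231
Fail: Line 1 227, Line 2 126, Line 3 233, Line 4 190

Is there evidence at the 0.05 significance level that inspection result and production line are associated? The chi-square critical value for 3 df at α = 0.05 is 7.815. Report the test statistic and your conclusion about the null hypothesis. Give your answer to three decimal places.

23.481; reject H₀

Row totals: 666, 776. Column totals: 370, 214, 437, 421. Grand total N = 1442.
Expected counts (row total × column total / N):
  Pass, Line 1: 666×370/1442 = 170.8877
  Pass, Line 2: 666×214/1442 = 98.8377
  Pass, Line 3: 666×437/1442 = 201.8322
  Pass, Line 4: 666×421/1442 = 194.4424
  Fail, Line 1: 776×370/1442 = 199.1123
  Fail, Line 2: 776×214/1442 = 115.1623
  Fail, Line 3: 776×437/1442 = 235.1678
  Fail, Line 4: 776×421/1442 = 226.5576
Contributions (O − E)²/E:
  (143 − 170.8877)²/170.8877 = 4.5511
  (88 − 98.8377)²/98.8377 = 1.1884
  (204 − 201.8322)²/201.8322 = 0.0233
  (231 − 194.4424)²/194.4424 = 6.8733
  (227 − 199.1123)²/199.1123 = 3.9060
  (126 − 115.1623)²/115.1623 = 1.0199
  (233 − 235.1678)²/235.1678 = 0.0200
  (190 − 226.5576)²/226.5576 = 5.8990
χ² = 4.5511 + 1.1884 + 0.0233 + 6.8733 + 3.9060 + 1.0199 + 0.0200 + 5.8990 = 23.481
df = (2−1)(4−1) = 3. Since 23.481 > 7.815, reject the null hypothesis of independence at α = 0.05.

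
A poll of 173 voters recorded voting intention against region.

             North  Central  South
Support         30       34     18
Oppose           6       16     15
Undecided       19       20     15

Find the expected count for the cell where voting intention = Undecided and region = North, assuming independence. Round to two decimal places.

17.17

Row total (Undecided) = 54; column total (North) = 55; grand total N = 173.
Expected count = (row total × column total) / N = 54 × 55 / 173 = 17.17.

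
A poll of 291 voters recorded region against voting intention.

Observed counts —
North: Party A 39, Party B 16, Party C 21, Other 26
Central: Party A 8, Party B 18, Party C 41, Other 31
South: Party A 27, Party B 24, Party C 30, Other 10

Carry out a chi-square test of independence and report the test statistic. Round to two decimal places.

38.01

Row totals: 102, 98, 91. Column totals: 74, 58, 92, 67. Grand total N = 291.
Expected counts (row total × column total / N):
  North, Party A: 102×74/291 = 25.9381
  North, Party B: 102×58/291 = 20.3299
  North, Party C: 102×92/291 = 32.2474
  North, Other: 102×67/291 = 23.4845
  Central, Party A: 98×74/291 = 24.9210
  Central, Party B: 98×58/291 = 19.5326
  Central, Party C: 98×92/291 = 30.9828
  Central, Other: 98×67/291 = 22.5636
  South, Party A: 91×74/291 = 23.1409
  South, Party B: 91×58/291 = 18.1375
  South, Party C: 91×92/291 = 28.7698
  South, Other: 91×67/291 = 20.9519
Contributions (O − E)²/E:
  (39 − 25.9381)²/25.9381 = 6.5777
  (16 − 20.3299)²/20.3299 = 0.9222
  (21 − 32.2474)²/32.2474 = 3.9229
  (26 − 23.4845)²/23.4845 = 0.2694
  (8 − 24.9210)²/24.9210 = 11.4891
  (18 − 19.5326)²/19.5326 = 0.1203
  (41 − 30.9828)²/30.9828 = 3.2387
  (31 − 22.5636)²/22.5636 = 3.1543
  (27 − 23.1409)²/23.1409 = 0.6436
  (24 − 18.1375)²/18.1375 = 1.8949
  (30 − 28.7698)²/28.7698 = 0.0526
  (10 − 20.9519)²/20.9519 = 5.7247
χ² = 6.5777 + 0.9222 + 3.9229 + 0.2694 + 11.4891 + 0.1203 + 3.2387 + 3.1543 + 0.6436 + 1.8949 + 0.0526 + 5.7247 = 38.01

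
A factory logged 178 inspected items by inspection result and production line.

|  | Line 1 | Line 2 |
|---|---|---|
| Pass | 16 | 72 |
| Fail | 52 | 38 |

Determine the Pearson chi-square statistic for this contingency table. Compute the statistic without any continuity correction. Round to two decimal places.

Row totals: 88, 90. Column totals: 68, 110. Grand total N = 178.
Expected counts (row total × column total / N):
  Pass, Line 1: 88×68/178 = 33.618
  Pass, Line 2: 88×110/178 = 54.382
  Fail, Line 1: 90×68/178 = 34.382
  Fail, Line 2: 90×110/178 = 55.618
Contributions (O − E)²/E:
  (16 − 33.618)²/33.618 = 9.2330
  (72 − 54.382)²/54.382 = 5.7077
  (52 − 34.382)²/34.382 = 9.0278
  (38 − 55.618)²/55.618 = 5.5808
χ² = 9.2330 + 5.7077 + 9.0278 + 5.5808 = 29.55

29.55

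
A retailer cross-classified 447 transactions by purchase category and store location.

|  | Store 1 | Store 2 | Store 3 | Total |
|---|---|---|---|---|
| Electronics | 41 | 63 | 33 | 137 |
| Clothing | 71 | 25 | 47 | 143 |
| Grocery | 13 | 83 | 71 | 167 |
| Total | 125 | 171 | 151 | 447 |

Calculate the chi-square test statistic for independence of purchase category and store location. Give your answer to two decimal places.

80.16

Grand total N = 447.
Expected counts (row total × column total / N):
  Electronics, Store 1: 137×125/447 = 38.311
  Electronics, Store 2: 137×171/447 = 52.409
  Electronics, Store 3: 137×151/447 = 46.280
  Clothing, Store 1: 143×125/447 = 39.989
  Clothing, Store 2: 143×171/447 = 54.705
  Clothing, Store 3: 143×151/447 = 48.306
  Grocery, Store 1: 167×125/447 = 46.700
  Grocery, Store 2: 167×171/447 = 63.886
  Grocery, Store 3: 167×151/447 = 56.414
Contributions (O − E)²/E:
  (41 − 38.311)²/38.311 = 0.1887
  (63 − 52.409)²/52.409 = 2.1403
  (33 − 46.280)²/46.280 = 3.8107
  (71 − 39.989)²/39.989 = 24.0487
  (25 − 54.705)²/54.705 = 16.1299
  (47 − 48.306)²/48.306 = 0.0353
  (13 − 46.700)²/46.700 = 24.3188
  (83 − 63.886)²/63.886 = 5.7187
  (71 − 56.414)²/56.414 = 3.7713
χ² = 0.1887 + 2.1403 + 3.8107 + 24.0487 + 16.1299 + 0.0353 + 24.3188 + 5.7187 + 3.7713 = 80.16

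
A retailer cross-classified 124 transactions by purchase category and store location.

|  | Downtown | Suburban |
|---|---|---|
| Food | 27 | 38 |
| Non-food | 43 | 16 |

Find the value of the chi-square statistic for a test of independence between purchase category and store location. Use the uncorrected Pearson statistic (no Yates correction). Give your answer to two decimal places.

12.36

Row totals: 65, 59. Column totals: 70, 54. Grand total N = 124.
Expected counts (row total × column total / N):
  Food, Downtown: 65×70/124 = 36.694
  Food, Suburban: 65×54/124 = 28.306
  Non-food, Downtown: 59×70/124 = 33.306
  Non-food, Suburban: 59×54/124 = 25.694
Contributions (O − E)²/E:
  (27 − 36.694)²/36.694 = 2.5610
  (38 − 28.306)²/28.306 = 3.3199
  (43 − 33.306)²/33.306 = 2.8215
  (16 − 25.694)²/25.694 = 3.6574
χ² = 2.5610 + 3.3199 + 2.8215 + 3.6574 = 12.36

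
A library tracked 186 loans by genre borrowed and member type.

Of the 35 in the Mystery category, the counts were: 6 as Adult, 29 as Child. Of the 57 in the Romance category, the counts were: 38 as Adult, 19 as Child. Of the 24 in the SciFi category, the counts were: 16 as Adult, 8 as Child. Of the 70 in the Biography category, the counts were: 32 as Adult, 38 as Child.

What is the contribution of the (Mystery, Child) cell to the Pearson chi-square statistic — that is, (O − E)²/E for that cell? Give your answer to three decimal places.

Row total (Mystery) = 35; column total (Child) = 94; N = 186.
Expected count E = 35 × 94 / 186 = 17.6882.
Contribution = (O − E)²/E = (29 − 17.6882)² / 17.6882 = 7.234.

7.234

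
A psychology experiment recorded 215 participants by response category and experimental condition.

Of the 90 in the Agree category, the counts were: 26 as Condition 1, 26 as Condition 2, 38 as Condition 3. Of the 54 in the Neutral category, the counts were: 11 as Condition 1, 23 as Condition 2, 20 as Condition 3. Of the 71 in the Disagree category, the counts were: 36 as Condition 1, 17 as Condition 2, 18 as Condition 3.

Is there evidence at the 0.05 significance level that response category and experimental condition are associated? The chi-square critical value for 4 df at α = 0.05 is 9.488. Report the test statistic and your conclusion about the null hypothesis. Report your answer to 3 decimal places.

Row totals: 90, 54, 71. Column totals: 73, 66, 76. Grand total N = 215.
Expected counts (row total × column total / N):
  Agree, Condition 1: 90×73/215 = 30.5581
  Agree, Condition 2: 90×66/215 = 27.6279
  Agree, Condition 3: 90×76/215 = 31.8140
  Neutral, Condition 1: 54×73/215 = 18.3349
  Neutral, Condition 2: 54×66/215 = 16.5767
  Neutral, Condition 3: 54×76/215 = 19.0884
  Disagree, Condition 1: 71×73/215 = 24.1070
  Disagree, Condition 2: 71×66/215 = 21.7953
  Disagree, Condition 3: 71×76/215 = 25.0977
Contributions (O − E)²/E:
  (26 − 30.5581)²/30.5581 = 0.6799
  (26 − 27.6279)²/27.6279 = 0.0959
  (38 − 31.8140)²/31.8140 = 1.2028
  (11 − 18.3349)²/18.3349 = 2.9343
  (23 − 16.5767)²/16.5767 = 2.4890
  (20 − 19.0884)²/19.0884 = 0.0435
  (36 − 24.1070)²/24.1070 = 5.8673
  (17 − 21.7953)²/21.7953 = 1.0550
  (18 − 25.0977)²/25.0977 = 2.0072
χ² = 0.6799 + 0.0959 + 1.2028 + 2.9343 + 2.4890 + 0.0435 + 5.8673 + 1.0550 + 2.0072 = 16.375
df = (3−1)(3−1) = 4. Since 16.375 > 9.488, reject the null hypothesis of independence at α = 0.05.

16.375; reject H₀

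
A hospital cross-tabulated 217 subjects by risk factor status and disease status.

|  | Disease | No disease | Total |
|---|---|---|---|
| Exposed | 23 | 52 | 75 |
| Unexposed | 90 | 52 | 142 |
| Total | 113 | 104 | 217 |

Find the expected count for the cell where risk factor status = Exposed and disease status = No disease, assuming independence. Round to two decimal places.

Row total (Exposed) = 75; column total (No disease) = 104; grand total N = 217.
Expected count = (row total × column total) / N = 75 × 104 / 217 = 35.94.

35.94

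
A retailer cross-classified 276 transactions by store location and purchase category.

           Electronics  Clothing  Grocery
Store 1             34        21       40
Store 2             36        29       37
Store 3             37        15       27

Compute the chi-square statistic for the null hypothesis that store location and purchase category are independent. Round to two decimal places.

4.48

Row totals: 95, 102, 79. Column totals: 107, 65, 104. Grand total N = 276.
Expected counts (row total × column total / N):
  Store 1, Electronics: 95×107/276 = 36.830
  Store 1, Clothing: 95×65/276 = 22.373
  Store 1, Grocery: 95×104/276 = 35.797
  Store 2, Electronics: 102×107/276 = 39.543
  Store 2, Clothing: 102×65/276 = 24.022
  Store 2, Grocery: 102×104/276 = 38.435
  Store 3, Electronics: 79×107/276 = 30.627
  Store 3, Clothing: 79×65/276 = 18.605
  Store 3, Grocery: 79×104/276 = 29.768
Contributions (O − E)²/E:
  (34 − 36.830)²/36.830 = 0.2175
  (21 − 22.373)²/22.373 = 0.0843
  (40 − 35.797)²/35.797 = 0.4935
  (36 − 39.543)²/39.543 = 0.3174
  (29 − 24.022)²/24.022 = 1.0316
  (37 − 38.435)²/38.435 = 0.0536
  (37 − 30.627)²/30.627 = 1.3261
  (15 − 18.605)²/18.605 = 0.6985
  (27 − 29.768)²/29.768 = 0.2574
χ² = 0.2175 + 0.0843 + 0.4935 + 0.3174 + 1.0316 + 0.0536 + 1.3261 + 0.6985 + 0.2574 = 4.48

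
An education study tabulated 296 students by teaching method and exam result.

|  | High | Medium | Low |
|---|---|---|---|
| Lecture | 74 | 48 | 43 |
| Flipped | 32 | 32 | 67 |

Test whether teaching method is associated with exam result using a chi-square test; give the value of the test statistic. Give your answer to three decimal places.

21.456

Row totals: 165, 131. Column totals: 106, 80, 110. Grand total N = 296.
Expected counts (row total × column total / N):
  Lecture, High: 165×106/296 = 59.0878
  Lecture, Medium: 165×80/296 = 44.5946
  Lecture, Low: 165×110/296 = 61.3176
  Flipped, High: 131×106/296 = 46.9122
  Flipped, Medium: 131×80/296 = 35.4054
  Flipped, Low: 131×110/296 = 48.6824
Contributions (O − E)²/E:
  (74 − 59.0878)²/59.0878 = 3.7634
  (48 − 44.5946)²/44.5946 = 0.2600
  (43 − 61.3176)²/61.3176 = 5.4721
  (32 − 46.9122)²/46.9122 = 4.7402
  (32 − 35.4054)²/35.4054 = 0.3275
  (67 − 48.6824)²/48.6824 = 6.8923
χ² = 3.7634 + 0.2600 + 5.4721 + 4.7402 + 0.3275 + 6.8923 = 21.456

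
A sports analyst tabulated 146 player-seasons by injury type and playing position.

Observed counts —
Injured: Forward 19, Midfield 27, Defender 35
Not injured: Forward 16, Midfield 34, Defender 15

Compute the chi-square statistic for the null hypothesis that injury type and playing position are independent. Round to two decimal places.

7.40

Row totals: 81, 65. Column totals: 35, 61, 50. Grand total N = 146.
Expected counts (row total × column total / N):
  Injured, Forward: 81×35/146 = 19.418
  Injured, Midfield: 81×61/146 = 33.842
  Injured, Defender: 81×50/146 = 27.740
  Not injured, Forward: 65×35/146 = 15.582
  Not injured, Midfield: 65×61/146 = 27.158
  Not injured, Defender: 65×50/146 = 22.260
Contributions (O − E)²/E:
  (19 − 19.418)²/19.418 = 0.0090
  (27 − 33.842)²/33.842 = 1.3833
  (35 − 27.740)²/27.740 = 1.9001
  (16 − 15.582)²/15.582 = 0.0112
  (34 − 27.158)²/27.158 = 1.7237
  (15 − 22.260)²/22.260 = 2.3678
χ² = 0.0090 + 1.3833 + 1.9001 + 0.0112 + 1.7237 + 2.3678 = 7.40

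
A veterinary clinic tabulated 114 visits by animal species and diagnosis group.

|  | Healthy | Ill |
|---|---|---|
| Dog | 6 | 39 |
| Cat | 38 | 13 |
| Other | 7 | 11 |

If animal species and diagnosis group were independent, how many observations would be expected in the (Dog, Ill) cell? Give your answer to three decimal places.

Row total (Dog) = 45; column total (Ill) = 63; grand total N = 114.
Expected count = (row total × column total) / N = 45 × 63 / 114 = 24.868.

24.868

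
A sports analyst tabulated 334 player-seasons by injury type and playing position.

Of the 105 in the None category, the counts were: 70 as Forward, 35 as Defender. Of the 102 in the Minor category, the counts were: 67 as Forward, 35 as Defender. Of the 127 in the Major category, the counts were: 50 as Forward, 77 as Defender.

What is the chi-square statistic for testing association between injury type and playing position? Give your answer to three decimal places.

Row totals: 105, 102, 127. Column totals: 187, 147. Grand total N = 334.
Expected counts (row total × column total / N):
  None, Forward: 105×187/334 = 58.7874
  None, Defender: 105×147/334 = 46.2126
  Minor, Forward: 102×187/334 = 57.1078
  Minor, Defender: 102×147/334 = 44.8922
  Major, Forward: 127×187/334 = 71.1048
  Major, Defender: 127×147/334 = 55.8952
Contributions (O − E)²/E:
  (70 − 58.7874)²/58.7874 = 2.1386
  (35 − 46.2126)²/46.2126 = 2.7205
  (67 − 57.1078)²/57.1078 = 1.7135
  (35 − 44.8922)²/44.8922 = 2.1798
  (50 − 71.1048)²/71.1048 = 6.2642
  (77 − 55.8952)²/55.8952 = 7.9687
χ² = 2.1386 + 2.7205 + 1.7135 + 2.1798 + 6.2642 + 7.9687 = 22.985

22.985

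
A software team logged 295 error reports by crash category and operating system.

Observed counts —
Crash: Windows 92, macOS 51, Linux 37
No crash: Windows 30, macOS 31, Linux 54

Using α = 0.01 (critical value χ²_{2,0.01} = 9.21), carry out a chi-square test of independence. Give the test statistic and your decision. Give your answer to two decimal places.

Row totals: 180, 115. Column totals: 122, 82, 91. Grand total N = 295.
Expected counts (row total × column total / N):
  Crash, Windows: 180×122/295 = 74.441
  Crash, macOS: 180×82/295 = 50.034
  Crash, Linux: 180×91/295 = 55.525
  No crash, Windows: 115×122/295 = 47.559
  No crash, macOS: 115×82/295 = 31.966
  No crash, Linux: 115×91/295 = 35.475
Contributions (O − E)²/E:
  (92 − 74.441)²/74.441 = 4.1418
  (51 − 50.034)²/50.034 = 0.0187
  (37 − 55.525)²/55.525 = 6.1806
  (30 − 47.559)²/47.559 = 6.4829
  (31 − 31.966)²/31.966 = 0.0292
  (54 − 35.475)²/35.475 = 9.6737
χ² = 4.1418 + 0.0187 + 6.1806 + 6.4829 + 0.0292 + 9.6737 = 26.53
df = (2−1)(3−1) = 2. Since 26.53 > 9.21, reject the null hypothesis of independence at α = 0.01.

26.53; reject H₀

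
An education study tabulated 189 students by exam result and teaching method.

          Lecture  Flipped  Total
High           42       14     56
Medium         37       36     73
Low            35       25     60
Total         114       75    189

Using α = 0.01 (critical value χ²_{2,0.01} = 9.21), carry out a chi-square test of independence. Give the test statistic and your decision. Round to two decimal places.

7.97; fail to reject H₀

Grand total N = 189.
Expected counts (row total × column total / N):
  High, Lecture: 56×114/189 = 33.778
  High, Flipped: 56×75/189 = 22.222
  Medium, Lecture: 73×114/189 = 44.032
  Medium, Flipped: 73×75/189 = 28.968
  Low, Lecture: 60×114/189 = 36.190
  Low, Flipped: 60×75/189 = 23.810
Contributions (O − E)²/E:
  (42 − 33.778)²/33.778 = 2.0013
  (14 − 22.222)²/22.222 = 3.0421
  (37 − 44.032)²/44.032 = 1.1230
  (36 − 28.968)²/28.968 = 1.7070
  (35 − 36.190)²/36.190 = 0.0391
  (25 − 23.810)²/23.810 = 0.0595
χ² = 2.0013 + 3.0421 + 1.1230 + 1.7070 + 0.0391 + 0.0595 = 7.97
df = (3−1)(2−1) = 2. Since 7.97 < 9.21, fail to reject the null hypothesis of independence at α = 0.01.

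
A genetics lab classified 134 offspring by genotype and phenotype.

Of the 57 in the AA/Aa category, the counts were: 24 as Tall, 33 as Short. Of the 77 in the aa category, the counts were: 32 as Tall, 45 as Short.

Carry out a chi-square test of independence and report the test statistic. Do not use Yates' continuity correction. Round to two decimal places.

Row totals: 57, 77. Column totals: 56, 78. Grand total N = 134.
Expected counts (row total × column total / N):
  AA/Aa, Tall: 57×56/134 = 23.821
  AA/Aa, Short: 57×78/134 = 33.179
  aa, Tall: 77×56/134 = 32.179
  aa, Short: 77×78/134 = 44.821
Contributions (O − E)²/E:
  (24 − 23.821)²/23.821 = 0.0013
  (33 − 33.179)²/33.179 = 0.0010
  (32 − 32.179)²/32.179 = 0.0010
  (45 − 44.821)²/44.821 = 0.0007
χ² = 0.0013 + 0.0010 + 0.0010 + 0.0007 = 0.00

0.00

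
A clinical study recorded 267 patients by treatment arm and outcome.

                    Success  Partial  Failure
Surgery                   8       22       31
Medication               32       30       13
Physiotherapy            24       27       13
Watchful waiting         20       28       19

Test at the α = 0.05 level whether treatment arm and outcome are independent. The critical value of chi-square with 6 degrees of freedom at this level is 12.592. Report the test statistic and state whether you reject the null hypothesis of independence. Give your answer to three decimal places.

Row totals: 61, 75, 64, 67. Column totals: 84, 107, 76. Grand total N = 267.
Expected counts (row total × column total / N):
  Surgery, Success: 61×84/267 = 19.1910
  Surgery, Partial: 61×107/267 = 24.4457
  Surgery, Failure: 61×76/267 = 17.3633
  Medication, Success: 75×84/267 = 23.5955
  Medication, Partial: 75×107/267 = 30.0562
  Medication, Failure: 75×76/267 = 21.3483
  Physiotherapy, Success: 64×84/267 = 20.1348
  Physiotherapy, Partial: 64×107/267 = 25.6479
  Physiotherapy, Failure: 64×76/267 = 18.2172
  Watchful waiting, Success: 67×84/267 = 21.0787
  Watchful waiting, Partial: 67×107/267 = 26.8502
  Watchful waiting, Failure: 67×76/267 = 19.0712
Contributions (O − E)²/E:
  (8 − 19.1910)²/19.1910 = 6.5259
  (22 − 24.4457)²/24.4457 = 0.2447
  (31 − 17.3633)²/17.3633 = 10.7099
  (32 − 23.5955)²/23.5955 = 2.9936
  (30 − 30.0562)²/30.0562 = 0.0001
  (13 − 21.3483)²/21.3483 = 3.2646
  (24 − 20.1348)²/20.1348 = 0.7420
  (27 − 25.6479)²/25.6479 = 0.0713
  (13 − 18.2172)²/18.2172 = 1.4941
  (20 − 21.0787)²/21.0787 = 0.0552
  (28 − 26.8502)²/26.8502 = 0.0492
  (19 − 19.0712)²/19.0712 = 0.0003
χ² = 6.5259 + 0.2447 + 10.7099 + 2.9936 + 0.0001 + 3.2646 + 0.7420 + 0.0713 + 1.4941 + 0.0552 + 0.0492 + 0.0003 = 26.151
df = (4−1)(3−1) = 6. Since 26.151 > 12.592, reject the null hypothesis of independence at α = 0.05.

26.151; reject H₀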